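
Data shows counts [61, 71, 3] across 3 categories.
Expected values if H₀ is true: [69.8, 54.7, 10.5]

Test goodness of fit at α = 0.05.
Chi-square goodness of fit test:
H₀: observed counts match expected distribution
H₁: observed counts differ from expected distribution
df = k - 1 = 2
χ² = Σ(O - E)²/E
   = (61 - 69.8)²/69.8 + (71 - 54.7)²/54.7 + (3 - 10.5)²/10.5
   = 1.109 + 4.857 + 5.357
   = 11.32
p-value = 0.0035

Since p-value < α = 0.05, we reject H₀.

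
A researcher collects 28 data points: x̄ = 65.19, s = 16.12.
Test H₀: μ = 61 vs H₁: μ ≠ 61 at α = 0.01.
One-sample t-test:
H₀: μ = 61
H₁: μ ≠ 61
df = n - 1 = 27
t = (x̄ - μ₀) / (s/√n) = (65.19 - 61) / (16.12/√28) = 1.375
p-value = 0.1803

Since p-value > α = 0.01, we fail to reject H₀.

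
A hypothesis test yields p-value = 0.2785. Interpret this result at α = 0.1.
Since p = 0.2785 > α = 0.1, fail to reject H₀.
There is insufficient evidence to reject the null hypothesis; the result is not statistically significant at the 0.1 level.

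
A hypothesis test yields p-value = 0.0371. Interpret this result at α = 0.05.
Since p = 0.0371 < α = 0.05, reject H₀.
There is sufficient evidence to reject the null hypothesis; the result is statistically significant at the 0.05 level.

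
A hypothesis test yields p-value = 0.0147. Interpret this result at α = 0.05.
Since p = 0.0147 < α = 0.05, reject H₀.
There is sufficient evidence to reject the null hypothesis; the result is statistically significant at the 0.05 level.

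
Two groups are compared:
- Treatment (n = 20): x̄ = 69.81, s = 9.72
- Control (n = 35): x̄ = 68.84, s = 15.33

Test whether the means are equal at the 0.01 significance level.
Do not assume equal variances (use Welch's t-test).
Welch's two-sample t-test:
H₀: μ₁ = μ₂
H₁: μ₁ ≠ μ₂
s₁²/n₁ = 9.72²/20 = 4.7239,  s₂²/n₂ = 15.33²/35 = 6.7145
SE = √(s₁²/n₁ + s₂²/n₂) = √(4.7239 + 6.7145) = 3.3821
df (Welch-Satterthwaite) = (s₁²/n₁ + s₂²/n₂)² / [(s₁²/n₁)²/(n₁-1) + (s₂²/n₂)²/(n₂-1)] ≈ 52.32
t = (x̄₁ - x̄₂) / SE = (69.81 - 68.84) / 3.3821 = 0.97 / 3.3821 = 0.287
p-value = 0.7754

Since p-value > α = 0.01, we fail to reject H₀.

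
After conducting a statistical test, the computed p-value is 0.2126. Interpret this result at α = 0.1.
Since p = 0.2126 > α = 0.1, fail to reject H₀.
There is insufficient evidence to reject the null hypothesis; the result is not statistically significant at the 0.1 level.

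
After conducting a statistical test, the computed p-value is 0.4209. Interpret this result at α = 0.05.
Since p = 0.4209 > α = 0.05, fail to reject H₀.
There is insufficient evidence to reject the null hypothesis; the result is not statistically significant at the 0.05 level.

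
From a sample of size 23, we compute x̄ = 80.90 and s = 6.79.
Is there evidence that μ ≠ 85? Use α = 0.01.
One-sample t-test:
H₀: μ = 85
H₁: μ ≠ 85
df = n - 1 = 22
t = (x̄ - μ₀) / (s/√n) = (80.90 - 85) / (6.79/√23) = -2.896
p-value = 0.0084

Since p-value < α = 0.01, we reject H₀.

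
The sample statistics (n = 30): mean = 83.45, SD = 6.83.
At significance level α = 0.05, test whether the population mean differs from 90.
One-sample t-test:
H₀: μ = 90
H₁: μ ≠ 90
df = n - 1 = 29
t = (x̄ - μ₀) / (s/√n) = (83.45 - 90) / (6.83/√30) = -5.253
p-value < 0.0001

Since p-value < α = 0.05, we reject H₀.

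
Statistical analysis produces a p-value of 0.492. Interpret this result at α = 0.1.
Since p = 0.492 > α = 0.1, fail to reject H₀.
There is insufficient evidence to reject the null hypothesis; the result is not statistically significant at the 0.1 level.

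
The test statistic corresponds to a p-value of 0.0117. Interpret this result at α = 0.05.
Since p = 0.0117 < α = 0.05, reject H₀.
There is sufficient evidence to reject the null hypothesis; the result is statistically significant at the 0.05 level.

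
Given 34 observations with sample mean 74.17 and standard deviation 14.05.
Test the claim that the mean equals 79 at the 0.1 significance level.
One-sample t-test:
H₀: μ = 79
H₁: μ ≠ 79
df = n - 1 = 33
t = (x̄ - μ₀) / (s/√n) = (74.17 - 79) / (14.05/√34) = -2.005
p-value = 0.0533

Since p-value < α = 0.1, we reject H₀.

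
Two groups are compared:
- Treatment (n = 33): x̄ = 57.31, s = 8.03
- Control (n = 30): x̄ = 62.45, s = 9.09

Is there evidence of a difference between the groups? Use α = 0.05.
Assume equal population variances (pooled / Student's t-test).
Student's two-sample t-test (equal variances):
H₀: μ₁ = μ₂
H₁: μ₁ ≠ μ₂
df = n₁ + n₂ - 2 = 61
Pooled variance s_p² = [(n₁-1)s₁² + (n₂-1)s₂²] / (n₁ + n₂ - 2) = [(32)(8.03²) + (29)(9.09²)] / 61 = 73.1083
SE = √(s_p²(1/n₁ + 1/n₂)) = √(73.1083 × (1/33 + 1/30)) = 2.1569
t = (x̄₁ - x̄₂) / SE = (57.31 - 62.45) / 2.1569 = -5.14 / 2.1569 = -2.383
p-value = 0.0203

Since p-value < α = 0.05, we reject H₀.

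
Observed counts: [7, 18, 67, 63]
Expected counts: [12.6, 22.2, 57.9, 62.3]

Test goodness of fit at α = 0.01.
Chi-square goodness of fit test:
H₀: observed counts match expected distribution
H₁: observed counts differ from expected distribution
df = k - 1 = 3
χ² = Σ(O - E)²/E
   = (7 - 12.6)²/12.6 + (18 - 22.2)²/22.2 + (67 - 57.9)²/57.9 + (63 - 62.3)²/62.3
   = 2.489 + 0.795 + 1.430 + 0.008
   = 4.72
p-value = 0.1934

Since p-value > α = 0.01, we fail to reject H₀.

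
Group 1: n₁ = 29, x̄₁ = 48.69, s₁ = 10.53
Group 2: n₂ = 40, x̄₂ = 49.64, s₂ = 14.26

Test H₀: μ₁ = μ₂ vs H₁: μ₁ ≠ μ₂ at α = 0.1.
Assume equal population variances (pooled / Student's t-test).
Student's two-sample t-test (equal variances):
H₀: μ₁ = μ₂
H₁: μ₁ ≠ μ₂
df = n₁ + n₂ - 2 = 67
Pooled variance s_p² = [(n₁-1)s₁² + (n₂-1)s₂²] / (n₁ + n₂ - 2) = [(28)(10.53²) + (39)(14.26²)] / 67 = 164.7048
SE = √(s_p²(1/n₁ + 1/n₂)) = √(164.7048 × (1/29 + 1/40)) = 3.1300
t = (x̄₁ - x̄₂) / SE = (48.69 - 49.64) / 3.1300 = -0.95 / 3.1300 = -0.304
p-value = 0.7624

Since p-value > α = 0.1, we fail to reject H₀.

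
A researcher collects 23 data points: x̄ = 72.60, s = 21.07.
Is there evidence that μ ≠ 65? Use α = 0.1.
One-sample t-test:
H₀: μ = 65
H₁: μ ≠ 65
df = n - 1 = 22
t = (x̄ - μ₀) / (s/√n) = (72.60 - 65) / (21.07/√23) = 1.730
p-value = 0.0977

Since p-value < α = 0.1, we reject H₀.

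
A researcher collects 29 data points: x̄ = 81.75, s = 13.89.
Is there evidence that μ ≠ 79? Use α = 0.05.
One-sample t-test:
H₀: μ = 79
H₁: μ ≠ 79
df = n - 1 = 28
t = (x̄ - μ₀) / (s/√n) = (81.75 - 79) / (13.89/√29) = 1.066
p-value = 0.2955

Since p-value > α = 0.05, we fail to reject H₀.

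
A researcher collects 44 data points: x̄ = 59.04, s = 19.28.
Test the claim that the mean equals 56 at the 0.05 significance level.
One-sample t-test:
H₀: μ = 56
H₁: μ ≠ 56
df = n - 1 = 43
t = (x̄ - μ₀) / (s/√n) = (59.04 - 56) / (19.28/√44) = 1.046
p-value = 0.3014

Since p-value > α = 0.05, we fail to reject H₀.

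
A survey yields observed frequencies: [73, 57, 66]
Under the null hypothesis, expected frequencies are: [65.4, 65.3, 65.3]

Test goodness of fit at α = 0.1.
Chi-square goodness of fit test:
H₀: observed counts match expected distribution
H₁: observed counts differ from expected distribution
df = k - 1 = 2
χ² = Σ(O - E)²/E
   = (73 - 65.4)²/65.4 + (57 - 65.3)²/65.3 + (66 - 65.3)²/65.3
   = 0.883 + 1.055 + 0.008
   = 1.95
p-value = 0.3780

Since p-value > α = 0.1, we fail to reject H₀.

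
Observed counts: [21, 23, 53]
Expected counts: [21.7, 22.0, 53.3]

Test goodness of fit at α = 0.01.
Chi-square goodness of fit test:
H₀: observed counts match expected distribution
H₁: observed counts differ from expected distribution
df = k - 1 = 2
χ² = Σ(O - E)²/E
   = (21 - 21.7)²/21.7 + (23 - 22.0)²/22.0 + (53 - 53.3)²/53.3
   = 0.023 + 0.045 + 0.002
   = 0.07
p-value = 0.9657

Since p-value > α = 0.01, we fail to reject H₀.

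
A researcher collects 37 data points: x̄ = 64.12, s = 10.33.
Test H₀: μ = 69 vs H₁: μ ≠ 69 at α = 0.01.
One-sample t-test:
H₀: μ = 69
H₁: μ ≠ 69
df = n - 1 = 36
t = (x̄ - μ₀) / (s/√n) = (64.12 - 69) / (10.33/√37) = -2.874
p-value = 0.0068

Since p-value < α = 0.01, we reject H₀.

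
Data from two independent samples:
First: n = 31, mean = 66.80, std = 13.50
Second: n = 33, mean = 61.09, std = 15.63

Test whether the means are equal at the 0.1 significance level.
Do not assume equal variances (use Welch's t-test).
Welch's two-sample t-test:
H₀: μ₁ = μ₂
H₁: μ₁ ≠ μ₂
s₁²/n₁ = 13.50²/31 = 5.8790,  s₂²/n₂ = 15.63²/33 = 7.4029
SE = √(s₁²/n₁ + s₂²/n₂) = √(5.8790 + 7.4029) = 3.6444
df (Welch-Satterthwaite) = (s₁²/n₁ + s₂²/n₂)² / [(s₁²/n₁)²/(n₁-1) + (s₂²/n₂)²/(n₂-1)] ≈ 61.58
t = (x̄₁ - x̄₂) / SE = (66.80 - 61.09) / 3.6444 = 5.71 / 3.6444 = 1.567
p-value = 0.1223

Since p-value > α = 0.1, we fail to reject H₀.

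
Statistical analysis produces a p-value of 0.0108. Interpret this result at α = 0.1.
Since p = 0.0108 < α = 0.1, reject H₀.
There is sufficient evidence to reject the null hypothesis; the result is statistically significant at the 0.1 level.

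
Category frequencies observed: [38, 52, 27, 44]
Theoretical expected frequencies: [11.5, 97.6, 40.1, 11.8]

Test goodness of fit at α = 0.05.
Chi-square goodness of fit test:
H₀: observed counts match expected distribution
H₁: observed counts differ from expected distribution
df = k - 1 = 3
χ² = Σ(O - E)²/E
   = (38 - 11.5)²/11.5 + (52 - 97.6)²/97.6 + (27 - 40.1)²/40.1 + (44 - 11.8)²/11.8
   = 61.065 + 21.305 + 4.280 + 87.868
   = 174.52
p-value < 0.0001

Since p-value < α = 0.05, we reject H₀.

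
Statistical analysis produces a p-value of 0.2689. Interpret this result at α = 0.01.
Since p = 0.2689 > α = 0.01, fail to reject H₀.
There is insufficient evidence to reject the null hypothesis; the result is not statistically significant at the 0.01 level.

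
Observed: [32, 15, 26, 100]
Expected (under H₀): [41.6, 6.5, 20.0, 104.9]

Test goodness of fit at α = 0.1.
Chi-square goodness of fit test:
H₀: observed counts match expected distribution
H₁: observed counts differ from expected distribution
df = k - 1 = 3
χ² = Σ(O - E)²/E
   = (32 - 41.6)²/41.6 + (15 - 6.5)²/6.5 + (26 - 20.0)²/20.0 + (100 - 104.9)²/104.9
   = 2.215 + 11.115 + 1.800 + 0.229
   = 15.36
p-value = 0.0015

Since p-value < α = 0.1, we reject H₀.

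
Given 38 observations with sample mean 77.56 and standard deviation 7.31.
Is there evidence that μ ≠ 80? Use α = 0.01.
One-sample t-test:
H₀: μ = 80
H₁: μ ≠ 80
df = n - 1 = 37
t = (x̄ - μ₀) / (s/√n) = (77.56 - 80) / (7.31/√38) = -2.058
p-value = 0.0467

Since p-value > α = 0.01, we fail to reject H₀.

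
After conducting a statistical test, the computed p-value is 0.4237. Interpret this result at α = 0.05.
Since p = 0.4237 > α = 0.05, fail to reject H₀.
There is insufficient evidence to reject the null hypothesis; the result is not statistically significant at the 0.05 level.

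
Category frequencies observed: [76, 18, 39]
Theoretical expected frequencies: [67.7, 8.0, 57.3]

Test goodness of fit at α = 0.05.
Chi-square goodness of fit test:
H₀: observed counts match expected distribution
H₁: observed counts differ from expected distribution
df = k - 1 = 2
χ² = Σ(O - E)²/E
   = (76 - 67.7)²/67.7 + (18 - 8.0)²/8.0 + (39 - 57.3)²/57.3
   = 1.018 + 12.500 + 5.845
   = 19.36
p-value = 0.0001

Since p-value < α = 0.05, we reject H₀.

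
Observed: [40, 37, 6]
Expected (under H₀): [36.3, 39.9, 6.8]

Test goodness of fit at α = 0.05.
Chi-square goodness of fit test:
H₀: observed counts match expected distribution
H₁: observed counts differ from expected distribution
df = k - 1 = 2
χ² = Σ(O - E)²/E
   = (40 - 36.3)²/36.3 + (37 - 39.9)²/39.9 + (6 - 6.8)²/6.8
   = 0.377 + 0.211 + 0.094
   = 0.68
p-value = 0.7110

Since p-value > α = 0.05, we fail to reject H₀.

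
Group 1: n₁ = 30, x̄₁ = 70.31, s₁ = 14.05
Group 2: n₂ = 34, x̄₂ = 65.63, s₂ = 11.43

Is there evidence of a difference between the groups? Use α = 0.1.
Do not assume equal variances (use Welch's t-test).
Welch's two-sample t-test:
H₀: μ₁ = μ₂
H₁: μ₁ ≠ μ₂
s₁²/n₁ = 14.05²/30 = 6.5801,  s₂²/n₂ = 11.43²/34 = 3.8425
SE = √(s₁²/n₁ + s₂²/n₂) = √(6.5801 + 3.8425) = 3.2284
df (Welch-Satterthwaite) = (s₁²/n₁ + s₂²/n₂)² / [(s₁²/n₁)²/(n₁-1) + (s₂²/n₂)²/(n₂-1)] ≈ 55.98
t = (x̄₁ - x̄₂) / SE = (70.31 - 65.63) / 3.2284 = 4.68 / 3.2284 = 1.450
p-value = 0.1527

Since p-value > α = 0.1, we fail to reject H₀.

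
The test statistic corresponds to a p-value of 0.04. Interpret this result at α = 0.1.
Since p = 0.04 < α = 0.1, reject H₀.
There is sufficient evidence to reject the null hypothesis; the result is statistically significant at the 0.1 level.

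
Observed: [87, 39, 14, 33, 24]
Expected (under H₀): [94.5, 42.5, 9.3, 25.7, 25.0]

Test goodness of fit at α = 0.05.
Chi-square goodness of fit test:
H₀: observed counts match expected distribution
H₁: observed counts differ from expected distribution
df = k - 1 = 4
χ² = Σ(O - E)²/E
   = (87 - 94.5)²/94.5 + (39 - 42.5)²/42.5 + (14 - 9.3)²/9.3 + (33 - 25.7)²/25.7 + (24 - 25.0)²/25.0
   = 0.595 + 0.288 + 2.375 + 2.074 + 0.040
   = 5.37
p-value = 0.2512

Since p-value > α = 0.05, we fail to reject H₀.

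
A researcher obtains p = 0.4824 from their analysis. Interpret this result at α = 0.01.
Since p = 0.4824 > α = 0.01, fail to reject H₀.
There is insufficient evidence to reject the null hypothesis; the result is not statistically significant at the 0.01 level.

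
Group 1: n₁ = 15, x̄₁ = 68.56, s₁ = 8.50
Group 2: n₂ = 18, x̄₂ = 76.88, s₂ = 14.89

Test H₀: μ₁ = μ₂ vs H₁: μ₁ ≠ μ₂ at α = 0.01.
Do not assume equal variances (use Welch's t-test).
Welch's two-sample t-test:
H₀: μ₁ = μ₂
H₁: μ₁ ≠ μ₂
s₁²/n₁ = 8.50²/15 = 4.8167,  s₂²/n₂ = 14.89²/18 = 12.3173
SE = √(s₁²/n₁ + s₂²/n₂) = √(4.8167 + 12.3173) = 4.1393
df (Welch-Satterthwaite) = (s₁²/n₁ + s₂²/n₂)² / [(s₁²/n₁)²/(n₁-1) + (s₂²/n₂)²/(n₂-1)] ≈ 27.74
t = (x̄₁ - x̄₂) / SE = (68.56 - 76.88) / 4.1393 = -8.32 / 4.1393 = -2.010
p-value = 0.0542

Since p-value > α = 0.01, we fail to reject H₀.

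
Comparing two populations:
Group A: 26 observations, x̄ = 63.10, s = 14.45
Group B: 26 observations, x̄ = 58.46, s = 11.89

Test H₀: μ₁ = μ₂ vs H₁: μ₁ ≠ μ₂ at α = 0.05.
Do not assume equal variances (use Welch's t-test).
Welch's two-sample t-test:
H₀: μ₁ = μ₂
H₁: μ₁ ≠ μ₂
s₁²/n₁ = 14.45²/26 = 8.0309,  s₂²/n₂ = 11.89²/26 = 5.4374
SE = √(s₁²/n₁ + s₂²/n₂) = √(8.0309 + 5.4374) = 3.6699
df (Welch-Satterthwaite) = (s₁²/n₁ + s₂²/n₂)² / [(s₁²/n₁)²/(n₁-1) + (s₂²/n₂)²/(n₂-1)] ≈ 48.21
t = (x̄₁ - x̄₂) / SE = (63.10 - 58.46) / 3.6699 = 4.64 / 3.6699 = 1.264
p-value = 0.2122

Since p-value > α = 0.05, we fail to reject H₀.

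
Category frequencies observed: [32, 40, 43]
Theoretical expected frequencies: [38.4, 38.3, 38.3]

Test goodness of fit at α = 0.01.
Chi-square goodness of fit test:
H₀: observed counts match expected distribution
H₁: observed counts differ from expected distribution
df = k - 1 = 2
χ² = Σ(O - E)²/E
   = (32 - 38.4)²/38.4 + (40 - 38.3)²/38.3 + (43 - 38.3)²/38.3
   = 1.067 + 0.075 + 0.577
   = 1.72
p-value = 0.4234

Since p-value > α = 0.01, we fail to reject H₀.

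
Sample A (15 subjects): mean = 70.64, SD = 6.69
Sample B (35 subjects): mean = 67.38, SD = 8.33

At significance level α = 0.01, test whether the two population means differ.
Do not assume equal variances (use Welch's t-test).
Welch's two-sample t-test:
H₀: μ₁ = μ₂
H₁: μ₁ ≠ μ₂
s₁²/n₁ = 6.69²/15 = 2.9837,  s₂²/n₂ = 8.33²/35 = 1.9825
SE = √(s₁²/n₁ + s₂²/n₂) = √(2.9837 + 1.9825) = 2.2285
df (Welch-Satterthwaite) = (s₁²/n₁ + s₂²/n₂)² / [(s₁²/n₁)²/(n₁-1) + (s₂²/n₂)²/(n₂-1)] ≈ 32.82
t = (x̄₁ - x̄₂) / SE = (70.64 - 67.38) / 2.2285 = 3.26 / 2.2285 = 1.463
p-value = 0.1530

Since p-value > α = 0.01, we fail to reject H₀.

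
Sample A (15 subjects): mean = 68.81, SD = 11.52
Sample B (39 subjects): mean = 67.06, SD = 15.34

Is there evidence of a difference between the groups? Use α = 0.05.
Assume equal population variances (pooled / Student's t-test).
Student's two-sample t-test (equal variances):
H₀: μ₁ = μ₂
H₁: μ₁ ≠ μ₂
df = n₁ + n₂ - 2 = 52
Pooled variance s_p² = [(n₁-1)s₁² + (n₂-1)s₂²] / (n₁ + n₂ - 2) = [(14)(11.52²) + (38)(15.34²)] / 52 = 207.6911
SE = √(s_p²(1/n₁ + 1/n₂)) = √(207.6911 × (1/15 + 1/39)) = 4.3785
t = (x̄₁ - x̄₂) / SE = (68.81 - 67.06) / 4.3785 = 1.75 / 4.3785 = 0.400
p-value = 0.6910

Since p-value > α = 0.05, we fail to reject H₀.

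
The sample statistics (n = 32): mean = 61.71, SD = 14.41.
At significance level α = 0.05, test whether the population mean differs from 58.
One-sample t-test:
H₀: μ = 58
H₁: μ ≠ 58
df = n - 1 = 31
t = (x̄ - μ₀) / (s/√n) = (61.71 - 58) / (14.41/√32) = 1.456
p-value = 0.1553

Since p-value > α = 0.05, we fail to reject H₀.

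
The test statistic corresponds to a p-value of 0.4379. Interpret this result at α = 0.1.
Since p = 0.4379 > α = 0.1, fail to reject H₀.
There is insufficient evidence to reject the null hypothesis; the result is not statistically significant at the 0.1 level.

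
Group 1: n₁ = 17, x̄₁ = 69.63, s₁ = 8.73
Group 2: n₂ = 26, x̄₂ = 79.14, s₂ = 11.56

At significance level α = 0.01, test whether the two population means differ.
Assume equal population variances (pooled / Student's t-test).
Student's two-sample t-test (equal variances):
H₀: μ₁ = μ₂
H₁: μ₁ ≠ μ₂
df = n₁ + n₂ - 2 = 41
Pooled variance s_p² = [(n₁-1)s₁² + (n₂-1)s₂²] / (n₁ + n₂ - 2) = [(16)(8.73²) + (25)(11.56²)] / 41 = 111.2255
SE = √(s_p²(1/n₁ + 1/n₂)) = √(111.2255 × (1/17 + 1/26)) = 3.2895
t = (x̄₁ - x̄₂) / SE = (69.63 - 79.14) / 3.2895 = -9.51 / 3.2895 = -2.891
p-value = 0.0061

Since p-value < α = 0.01, we reject H₀.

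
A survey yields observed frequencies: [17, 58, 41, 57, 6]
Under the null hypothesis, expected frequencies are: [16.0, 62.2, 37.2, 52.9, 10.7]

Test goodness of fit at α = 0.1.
Chi-square goodness of fit test:
H₀: observed counts match expected distribution
H₁: observed counts differ from expected distribution
df = k - 1 = 4
χ² = Σ(O - E)²/E
   = (17 - 16.0)²/16.0 + (58 - 62.2)²/62.2 + (41 - 37.2)²/37.2 + (57 - 52.9)²/52.9 + (6 - 10.7)²/10.7
   = 0.062 + 0.284 + 0.388 + 0.318 + 2.064
   = 3.12
p-value = 0.5385

Since p-value > α = 0.1, we fail to reject H₀.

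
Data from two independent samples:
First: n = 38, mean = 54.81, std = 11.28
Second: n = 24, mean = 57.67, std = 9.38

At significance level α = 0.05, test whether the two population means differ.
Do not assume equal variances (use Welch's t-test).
Welch's two-sample t-test:
H₀: μ₁ = μ₂
H₁: μ₁ ≠ μ₂
s₁²/n₁ = 11.28²/38 = 3.3484,  s₂²/n₂ = 9.38²/24 = 3.6660
SE = √(s₁²/n₁ + s₂²/n₂) = √(3.3484 + 3.6660) = 2.6485
df (Welch-Satterthwaite) = (s₁²/n₁ + s₂²/n₂)² / [(s₁²/n₁)²/(n₁-1) + (s₂²/n₂)²/(n₂-1)] ≈ 55.45
t = (x̄₁ - x̄₂) / SE = (54.81 - 57.67) / 2.6485 = -2.86 / 2.6485 = -1.080
p-value = 0.2849

Since p-value > α = 0.05, we fail to reject H₀.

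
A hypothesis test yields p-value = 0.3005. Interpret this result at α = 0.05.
Since p = 0.3005 > α = 0.05, fail to reject H₀.
There is insufficient evidence to reject the null hypothesis; the result is not statistically significant at the 0.05 level.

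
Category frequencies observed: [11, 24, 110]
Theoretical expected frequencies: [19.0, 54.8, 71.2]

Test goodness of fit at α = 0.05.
Chi-square goodness of fit test:
H₀: observed counts match expected distribution
H₁: observed counts differ from expected distribution
df = k - 1 = 2
χ² = Σ(O - E)²/E
   = (11 - 19.0)²/19.0 + (24 - 54.8)²/54.8 + (110 - 71.2)²/71.2
   = 3.368 + 17.311 + 21.144
   = 41.82
p-value < 0.0001

Since p-value < α = 0.05, we reject H₀.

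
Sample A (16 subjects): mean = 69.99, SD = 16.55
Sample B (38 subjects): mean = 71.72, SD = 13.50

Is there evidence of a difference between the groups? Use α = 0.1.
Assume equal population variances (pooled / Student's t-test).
Student's two-sample t-test (equal variances):
H₀: μ₁ = μ₂
H₁: μ₁ ≠ μ₂
df = n₁ + n₂ - 2 = 52
Pooled variance s_p² = [(n₁-1)s₁² + (n₂-1)s₂²] / (n₁ + n₂ - 2) = [(15)(16.55²) + (37)(13.50²)] / 52 = 208.6882
SE = √(s_p²(1/n₁ + 1/n₂)) = √(208.6882 × (1/16 + 1/38)) = 4.3052
t = (x̄₁ - x̄₂) / SE = (69.99 - 71.72) / 4.3052 = -1.73 / 4.3052 = -0.402
p-value = 0.6894

Since p-value > α = 0.1, we fail to reject H₀.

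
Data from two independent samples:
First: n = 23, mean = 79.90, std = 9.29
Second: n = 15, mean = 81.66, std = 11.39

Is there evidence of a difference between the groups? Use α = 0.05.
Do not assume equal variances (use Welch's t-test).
Welch's two-sample t-test:
H₀: μ₁ = μ₂
H₁: μ₁ ≠ μ₂
s₁²/n₁ = 9.29²/23 = 3.7524,  s₂²/n₂ = 11.39²/15 = 8.6488
SE = √(s₁²/n₁ + s₂²/n₂) = √(3.7524 + 8.6488) = 3.5215
df (Welch-Satterthwaite) = (s₁²/n₁ + s₂²/n₂)² / [(s₁²/n₁)²/(n₁-1) + (s₂²/n₂)²/(n₂-1)] ≈ 25.70
t = (x̄₁ - x̄₂) / SE = (79.90 - 81.66) / 3.5215 = -1.76 / 3.5215 = -0.500
p-value = 0.6215

Since p-value > α = 0.05, we fail to reject H₀.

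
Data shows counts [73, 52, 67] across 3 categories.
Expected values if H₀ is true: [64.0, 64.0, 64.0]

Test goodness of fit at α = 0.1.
Chi-square goodness of fit test:
H₀: observed counts match expected distribution
H₁: observed counts differ from expected distribution
df = k - 1 = 2
χ² = Σ(O - E)²/E
   = (73 - 64.0)²/64.0 + (52 - 64.0)²/64.0 + (67 - 64.0)²/64.0
   = 1.266 + 2.250 + 0.141
   = 3.66
p-value = 0.1607

Since p-value > α = 0.1, we fail to reject H₀.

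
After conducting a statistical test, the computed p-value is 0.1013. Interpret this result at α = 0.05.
Since p = 0.1013 > α = 0.05, fail to reject H₀.
There is insufficient evidence to reject the null hypothesis; the result is not statistically significant at the 0.05 level.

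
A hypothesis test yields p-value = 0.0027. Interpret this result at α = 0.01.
Since p = 0.0027 < α = 0.01, reject H₀.
There is sufficient evidence to reject the null hypothesis; the result is statistically significant at the 0.01 level.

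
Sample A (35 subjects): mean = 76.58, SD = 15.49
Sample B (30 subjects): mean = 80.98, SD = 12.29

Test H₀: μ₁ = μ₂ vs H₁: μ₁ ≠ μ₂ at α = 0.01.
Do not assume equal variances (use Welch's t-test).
Welch's two-sample t-test:
H₀: μ₁ = μ₂
H₁: μ₁ ≠ μ₂
s₁²/n₁ = 15.49²/35 = 6.8554,  s₂²/n₂ = 12.29²/30 = 5.0348
SE = √(s₁²/n₁ + s₂²/n₂) = √(6.8554 + 5.0348) = 3.4482
df (Welch-Satterthwaite) = (s₁²/n₁ + s₂²/n₂)² / [(s₁²/n₁)²/(n₁-1) + (s₂²/n₂)²/(n₂-1)] ≈ 62.66
t = (x̄₁ - x̄₂) / SE = (76.58 - 80.98) / 3.4482 = -4.40 / 3.4482 = -1.276
p-value = 0.2067

Since p-value > α = 0.01, we fail to reject H₀.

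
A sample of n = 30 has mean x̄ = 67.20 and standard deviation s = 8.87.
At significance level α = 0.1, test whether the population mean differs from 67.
One-sample t-test:
H₀: μ = 67
H₁: μ ≠ 67
df = n - 1 = 29
t = (x̄ - μ₀) / (s/√n) = (67.20 - 67) / (8.87/√30) = 0.124
p-value = 0.9026

Since p-value > α = 0.1, we fail to reject H₀.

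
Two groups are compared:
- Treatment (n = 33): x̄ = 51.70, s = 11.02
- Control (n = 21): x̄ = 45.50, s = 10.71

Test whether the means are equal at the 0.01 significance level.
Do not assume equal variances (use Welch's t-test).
Welch's two-sample t-test:
H₀: μ₁ = μ₂
H₁: μ₁ ≠ μ₂
s₁²/n₁ = 11.02²/33 = 3.6800,  s₂²/n₂ = 10.71²/21 = 5.4621
SE = √(s₁²/n₁ + s₂²/n₂) = √(3.6800 + 5.4621) = 3.0236
df (Welch-Satterthwaite) = (s₁²/n₁ + s₂²/n₂)² / [(s₁²/n₁)²/(n₁-1) + (s₂²/n₂)²/(n₂-1)] ≈ 43.65
t = (x̄₁ - x̄₂) / SE = (51.70 - 45.50) / 3.0236 = 6.20 / 3.0236 = 2.051
p-value = 0.0463

Since p-value > α = 0.01, we fail to reject H₀.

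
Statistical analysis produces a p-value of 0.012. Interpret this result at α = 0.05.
Since p = 0.012 < α = 0.05, reject H₀.
There is sufficient evidence to reject the null hypothesis; the result is statistically significant at the 0.05 level.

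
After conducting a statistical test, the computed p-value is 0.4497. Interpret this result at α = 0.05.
Since p = 0.4497 > α = 0.05, fail to reject H₀.
There is insufficient evidence to reject the null hypothesis; the result is not statistically significant at the 0.05 level.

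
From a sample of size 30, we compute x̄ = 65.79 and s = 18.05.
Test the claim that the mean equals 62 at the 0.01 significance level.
One-sample t-test:
H₀: μ = 62
H₁: μ ≠ 62
df = n - 1 = 29
t = (x̄ - μ₀) / (s/√n) = (65.79 - 62) / (18.05/√30) = 1.150
p-value = 0.2595

Since p-value > α = 0.01, we fail to reject H₀.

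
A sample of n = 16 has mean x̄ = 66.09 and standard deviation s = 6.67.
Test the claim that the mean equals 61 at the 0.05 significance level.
One-sample t-test:
H₀: μ = 61
H₁: μ ≠ 61
df = n - 1 = 15
t = (x̄ - μ₀) / (s/√n) = (66.09 - 61) / (6.67/√16) = 3.052
p-value = 0.0081

Since p-value < α = 0.05, we reject H₀.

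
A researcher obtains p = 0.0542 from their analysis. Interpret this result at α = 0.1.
Since p = 0.0542 < α = 0.1, reject H₀.
There is sufficient evidence to reject the null hypothesis; the result is statistically significant at the 0.1 level.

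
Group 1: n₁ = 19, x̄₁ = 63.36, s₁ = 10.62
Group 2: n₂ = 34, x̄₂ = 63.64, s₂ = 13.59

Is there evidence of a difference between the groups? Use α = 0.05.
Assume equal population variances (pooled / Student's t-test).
Student's two-sample t-test (equal variances):
H₀: μ₁ = μ₂
H₁: μ₁ ≠ μ₂
df = n₁ + n₂ - 2 = 51
Pooled variance s_p² = [(n₁-1)s₁² + (n₂-1)s₂²] / (n₁ + n₂ - 2) = [(18)(10.62²) + (33)(13.59²)] / 51 = 159.3103
SE = √(s_p²(1/n₁ + 1/n₂)) = √(159.3103 × (1/19 + 1/34)) = 3.6153
t = (x̄₁ - x̄₂) / SE = (63.36 - 63.64) / 3.6153 = -0.28 / 3.6153 = -0.077
p-value = 0.9386

Since p-value > α = 0.05, we fail to reject H₀.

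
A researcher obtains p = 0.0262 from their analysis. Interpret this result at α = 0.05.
Since p = 0.0262 < α = 0.05, reject H₀.
There is sufficient evidence to reject the null hypothesis; the result is statistically significant at the 0.05 level.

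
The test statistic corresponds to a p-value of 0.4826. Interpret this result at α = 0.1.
Since p = 0.4826 > α = 0.1, fail to reject H₀.
There is insufficient evidence to reject the null hypothesis; the result is not statistically significant at the 0.1 level.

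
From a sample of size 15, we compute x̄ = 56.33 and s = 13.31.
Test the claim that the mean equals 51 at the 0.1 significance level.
One-sample t-test:
H₀: μ = 51
H₁: μ ≠ 51
df = n - 1 = 14
t = (x̄ - μ₀) / (s/√n) = (56.33 - 51) / (13.31/√15) = 1.551
p-value = 0.1432

Since p-value > α = 0.1, we fail to reject H₀.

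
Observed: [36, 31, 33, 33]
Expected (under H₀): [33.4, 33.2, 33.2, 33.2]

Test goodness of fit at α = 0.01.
Chi-square goodness of fit test:
H₀: observed counts match expected distribution
H₁: observed counts differ from expected distribution
df = k - 1 = 3
χ² = Σ(O - E)²/E
   = (36 - 33.4)²/33.4 + (31 - 33.2)²/33.2 + (33 - 33.2)²/33.2 + (33 - 33.2)²/33.2
   = 0.202 + 0.146 + 0.001 + 0.001
   = 0.35
p-value = 0.9502

Since p-value > α = 0.01, we fail to reject H₀.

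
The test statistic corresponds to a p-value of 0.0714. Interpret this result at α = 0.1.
Since p = 0.0714 < α = 0.1, reject H₀.
There is sufficient evidence to reject the null hypothesis; the result is statistically significant at the 0.1 level.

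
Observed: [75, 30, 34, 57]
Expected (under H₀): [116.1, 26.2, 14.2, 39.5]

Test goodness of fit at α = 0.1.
Chi-square goodness of fit test:
H₀: observed counts match expected distribution
H₁: observed counts differ from expected distribution
df = k - 1 = 3
χ² = Σ(O - E)²/E
   = (75 - 116.1)²/116.1 + (30 - 26.2)²/26.2 + (34 - 14.2)²/14.2 + (57 - 39.5)²/39.5
   = 14.550 + 0.551 + 27.608 + 7.753
   = 50.46
p-value < 0.0001

Since p-value < α = 0.1, we reject H₀.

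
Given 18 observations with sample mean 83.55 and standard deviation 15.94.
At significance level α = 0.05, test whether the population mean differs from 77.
One-sample t-test:
H₀: μ = 77
H₁: μ ≠ 77
df = n - 1 = 17
t = (x̄ - μ₀) / (s/√n) = (83.55 - 77) / (15.94/√18) = 1.743
p-value = 0.0993

Since p-value > α = 0.05, we fail to reject H₀.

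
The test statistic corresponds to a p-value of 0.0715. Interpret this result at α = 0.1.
Since p = 0.0715 < α = 0.1, reject H₀.
There is sufficient evidence to reject the null hypothesis; the result is statistically significant at the 0.1 level.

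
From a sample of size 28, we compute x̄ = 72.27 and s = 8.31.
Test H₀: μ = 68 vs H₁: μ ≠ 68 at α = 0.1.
One-sample t-test:
H₀: μ = 68
H₁: μ ≠ 68
df = n - 1 = 27
t = (x̄ - μ₀) / (s/√n) = (72.27 - 68) / (8.31/√28) = 2.719
p-value = 0.0113

Since p-value < α = 0.1, we reject H₀.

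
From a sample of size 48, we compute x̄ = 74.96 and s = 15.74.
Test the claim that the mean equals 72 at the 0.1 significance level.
One-sample t-test:
H₀: μ = 72
H₁: μ ≠ 72
df = n - 1 = 47
t = (x̄ - μ₀) / (s/√n) = (74.96 - 72) / (15.74/√48) = 1.303
p-value = 0.1990

Since p-value > α = 0.1, we fail to reject H₀.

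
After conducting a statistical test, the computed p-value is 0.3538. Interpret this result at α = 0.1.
Since p = 0.3538 > α = 0.1, fail to reject H₀.
There is insufficient evidence to reject the null hypothesis; the result is not statistically significant at the 0.1 level.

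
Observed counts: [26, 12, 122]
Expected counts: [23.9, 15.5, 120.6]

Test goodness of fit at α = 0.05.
Chi-square goodness of fit test:
H₀: observed counts match expected distribution
H₁: observed counts differ from expected distribution
df = k - 1 = 2
χ² = Σ(O - E)²/E
   = (26 - 23.9)²/23.9 + (12 - 15.5)²/15.5 + (122 - 120.6)²/120.6
   = 0.185 + 0.790 + 0.016
   = 0.99
p-value = 0.6092

Since p-value > α = 0.05, we fail to reject H₀.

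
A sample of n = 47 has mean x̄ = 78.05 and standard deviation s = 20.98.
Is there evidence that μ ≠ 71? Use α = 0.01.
One-sample t-test:
H₀: μ = 71
H₁: μ ≠ 71
df = n - 1 = 46
t = (x̄ - μ₀) / (s/√n) = (78.05 - 71) / (20.98/√47) = 2.304
p-value = 0.0258

Since p-value > α = 0.01, we fail to reject H₀.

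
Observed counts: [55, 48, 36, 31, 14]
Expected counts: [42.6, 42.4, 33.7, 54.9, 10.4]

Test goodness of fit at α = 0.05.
Chi-square goodness of fit test:
H₀: observed counts match expected distribution
H₁: observed counts differ from expected distribution
df = k - 1 = 4
χ² = Σ(O - E)²/E
   = (55 - 42.6)²/42.6 + (48 - 42.4)²/42.4 + (36 - 33.7)²/33.7 + (31 - 54.9)²/54.9 + (14 - 10.4)²/10.4
   = 3.609 + 0.740 + 0.157 + 10.405 + 1.246
   = 16.16
p-value = 0.0028

Since p-value < α = 0.05, we reject H₀.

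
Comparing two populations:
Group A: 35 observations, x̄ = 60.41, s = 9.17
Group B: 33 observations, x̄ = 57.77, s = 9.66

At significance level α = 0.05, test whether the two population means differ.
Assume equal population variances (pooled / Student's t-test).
Student's two-sample t-test (equal variances):
H₀: μ₁ = μ₂
H₁: μ₁ ≠ μ₂
df = n₁ + n₂ - 2 = 66
Pooled variance s_p² = [(n₁-1)s₁² + (n₂-1)s₂²] / (n₁ + n₂ - 2) = [(34)(9.17²) + (32)(9.66²)] / 66 = 88.5625
SE = √(s_p²(1/n₁ + 1/n₂)) = √(88.5625 × (1/35 + 1/33)) = 2.2834
t = (x̄₁ - x̄₂) / SE = (60.41 - 57.77) / 2.2834 = 2.64 / 2.2834 = 1.156
p-value = 0.2518

Since p-value > α = 0.05, we fail to reject H₀.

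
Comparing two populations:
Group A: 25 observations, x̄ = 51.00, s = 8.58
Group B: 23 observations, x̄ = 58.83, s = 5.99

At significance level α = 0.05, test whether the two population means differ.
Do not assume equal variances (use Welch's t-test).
Welch's two-sample t-test:
H₀: μ₁ = μ₂
H₁: μ₁ ≠ μ₂
s₁²/n₁ = 8.58²/25 = 2.9447,  s₂²/n₂ = 5.99²/23 = 1.5600
SE = √(s₁²/n₁ + s₂²/n₂) = √(2.9447 + 1.5600) = 2.1224
df (Welch-Satterthwaite) = (s₁²/n₁ + s₂²/n₂)² / [(s₁²/n₁)²/(n₁-1) + (s₂²/n₂)²/(n₂-1)] ≈ 43.00
t = (x̄₁ - x̄₂) / SE = (51.00 - 58.83) / 2.1224 = -7.83 / 2.1224 = -3.689
p-value = 0.0006

Since p-value < α = 0.05, we reject H₀.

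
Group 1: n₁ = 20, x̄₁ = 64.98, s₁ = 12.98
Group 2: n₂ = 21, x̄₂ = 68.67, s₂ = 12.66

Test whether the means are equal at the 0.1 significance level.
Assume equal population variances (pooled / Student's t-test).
Student's two-sample t-test (equal variances):
H₀: μ₁ = μ₂
H₁: μ₁ ≠ μ₂
df = n₁ + n₂ - 2 = 39
Pooled variance s_p² = [(n₁-1)s₁² + (n₂-1)s₂²] / (n₁ + n₂ - 2) = [(19)(12.98²) + (20)(12.66²)] / 39 = 164.2728
SE = √(s_p²(1/n₁ + 1/n₂)) = √(164.2728 × (1/20 + 1/21)) = 4.0045
t = (x̄₁ - x̄₂) / SE = (64.98 - 68.67) / 4.0045 = -3.69 / 4.0045 = -0.921
p-value = 0.3625

Since p-value > α = 0.1, we fail to reject H₀.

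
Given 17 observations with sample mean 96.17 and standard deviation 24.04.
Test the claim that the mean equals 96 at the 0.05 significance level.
One-sample t-test:
H₀: μ = 96
H₁: μ ≠ 96
df = n - 1 = 16
t = (x̄ - μ₀) / (s/√n) = (96.17 - 96) / (24.04/√17) = 0.029
p-value = 0.9771

Since p-value > α = 0.05, we fail to reject H₀.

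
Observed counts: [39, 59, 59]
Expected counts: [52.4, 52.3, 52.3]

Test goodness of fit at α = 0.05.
Chi-square goodness of fit test:
H₀: observed counts match expected distribution
H₁: observed counts differ from expected distribution
df = k - 1 = 2
χ² = Σ(O - E)²/E
   = (39 - 52.4)²/52.4 + (59 - 52.3)²/52.3 + (59 - 52.3)²/52.3
   = 3.427 + 0.858 + 0.858
   = 5.14
p-value = 0.0764

Since p-value > α = 0.05, we fail to reject H₀.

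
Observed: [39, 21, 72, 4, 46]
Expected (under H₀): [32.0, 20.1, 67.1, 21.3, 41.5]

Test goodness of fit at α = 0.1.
Chi-square goodness of fit test:
H₀: observed counts match expected distribution
H₁: observed counts differ from expected distribution
df = k - 1 = 4
χ² = Σ(O - E)²/E
   = (39 - 32.0)²/32.0 + (21 - 20.1)²/20.1 + (72 - 67.1)²/67.1 + (4 - 21.3)²/21.3 + (46 - 41.5)²/41.5
   = 1.531 + 0.040 + 0.358 + 14.051 + 0.488
   = 16.47
p-value = 0.0025

Since p-value < α = 0.1, we reject H₀.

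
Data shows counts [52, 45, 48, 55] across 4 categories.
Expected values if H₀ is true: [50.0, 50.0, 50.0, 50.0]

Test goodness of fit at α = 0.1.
Chi-square goodness of fit test:
H₀: observed counts match expected distribution
H₁: observed counts differ from expected distribution
df = k - 1 = 3
χ² = Σ(O - E)²/E
   = (52 - 50.0)²/50.0 + (45 - 50.0)²/50.0 + (48 - 50.0)²/50.0 + (55 - 50.0)²/50.0
   = 0.080 + 0.500 + 0.080 + 0.500
   = 1.16
p-value = 0.7626

Since p-value > α = 0.1, we fail to reject H₀.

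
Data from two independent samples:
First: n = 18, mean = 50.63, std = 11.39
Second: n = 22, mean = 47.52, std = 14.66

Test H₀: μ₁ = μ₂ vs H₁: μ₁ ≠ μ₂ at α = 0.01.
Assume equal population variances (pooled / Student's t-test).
Student's two-sample t-test (equal variances):
H₀: μ₁ = μ₂
H₁: μ₁ ≠ μ₂
df = n₁ + n₂ - 2 = 38
Pooled variance s_p² = [(n₁-1)s₁² + (n₂-1)s₂²] / (n₁ + n₂ - 2) = [(17)(11.39²) + (21)(14.66²)] / 38 = 176.8072
SE = √(s_p²(1/n₁ + 1/n₂)) = √(176.8072 × (1/18 + 1/22)) = 4.2260
t = (x̄₁ - x̄₂) / SE = (50.63 - 47.52) / 4.2260 = 3.11 / 4.2260 = 0.736
p-value = 0.4663

Since p-value > α = 0.01, we fail to reject H₀.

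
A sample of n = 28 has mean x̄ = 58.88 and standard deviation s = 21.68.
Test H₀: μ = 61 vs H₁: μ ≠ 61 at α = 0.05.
One-sample t-test:
H₀: μ = 61
H₁: μ ≠ 61
df = n - 1 = 27
t = (x̄ - μ₀) / (s/√n) = (58.88 - 61) / (21.68/√28) = -0.517
p-value = 0.6091

Since p-value > α = 0.05, we fail to reject H₀.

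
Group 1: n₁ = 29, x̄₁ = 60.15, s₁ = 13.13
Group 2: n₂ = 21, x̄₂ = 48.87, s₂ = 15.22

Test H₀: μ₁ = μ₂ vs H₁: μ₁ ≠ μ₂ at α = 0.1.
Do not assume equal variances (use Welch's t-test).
Welch's two-sample t-test:
H₀: μ₁ = μ₂
H₁: μ₁ ≠ μ₂
s₁²/n₁ = 13.13²/29 = 5.9447,  s₂²/n₂ = 15.22²/21 = 11.0309
SE = √(s₁²/n₁ + s₂²/n₂) = √(5.9447 + 11.0309) = 4.1201
df (Welch-Satterthwaite) = (s₁²/n₁ + s₂²/n₂)² / [(s₁²/n₁)²/(n₁-1) + (s₂²/n₂)²/(n₂-1)] ≈ 39.23
t = (x̄₁ - x̄₂) / SE = (60.15 - 48.87) / 4.1201 = 11.28 / 4.1201 = 2.738
p-value = 0.0093

Since p-value < α = 0.1, we reject H₀.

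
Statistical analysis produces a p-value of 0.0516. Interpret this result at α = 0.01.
Since p = 0.0516 > α = 0.01, fail to reject H₀.
There is insufficient evidence to reject the null hypothesis; the result is not statistically significant at the 0.01 level.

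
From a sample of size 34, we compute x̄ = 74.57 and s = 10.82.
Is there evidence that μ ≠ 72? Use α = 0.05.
One-sample t-test:
H₀: μ = 72
H₁: μ ≠ 72
df = n - 1 = 33
t = (x̄ - μ₀) / (s/√n) = (74.57 - 72) / (10.82/√34) = 1.385
p-value = 0.1753

Since p-value > α = 0.05, we fail to reject H₀.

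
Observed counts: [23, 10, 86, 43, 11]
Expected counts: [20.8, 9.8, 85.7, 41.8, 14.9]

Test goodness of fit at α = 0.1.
Chi-square goodness of fit test:
H₀: observed counts match expected distribution
H₁: observed counts differ from expected distribution
df = k - 1 = 4
χ² = Σ(O - E)²/E
   = (23 - 20.8)²/20.8 + (10 - 9.8)²/9.8 + (86 - 85.7)²/85.7 + (43 - 41.8)²/41.8 + (11 - 14.9)²/14.9
   = 0.233 + 0.004 + 0.001 + 0.034 + 1.021
   = 1.29
p-value = 0.8625

Since p-value > α = 0.1, we fail to reject H₀.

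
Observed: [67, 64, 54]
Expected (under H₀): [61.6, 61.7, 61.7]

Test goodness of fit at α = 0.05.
Chi-square goodness of fit test:
H₀: observed counts match expected distribution
H₁: observed counts differ from expected distribution
df = k - 1 = 2
χ² = Σ(O - E)²/E
   = (67 - 61.6)²/61.6 + (64 - 61.7)²/61.7 + (54 - 61.7)²/61.7
   = 0.473 + 0.086 + 0.961
   = 1.52
p-value = 0.4677

Since p-value > α = 0.05, we fail to reject H₀.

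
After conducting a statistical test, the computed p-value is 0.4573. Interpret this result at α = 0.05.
Since p = 0.4573 > α = 0.05, fail to reject H₀.
There is insufficient evidence to reject the null hypothesis; the result is not statistically significant at the 0.05 level.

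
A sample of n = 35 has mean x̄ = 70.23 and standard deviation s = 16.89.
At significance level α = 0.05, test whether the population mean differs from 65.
One-sample t-test:
H₀: μ = 65
H₁: μ ≠ 65
df = n - 1 = 34
t = (x̄ - μ₀) / (s/√n) = (70.23 - 65) / (16.89/√35) = 1.832
p-value = 0.0757

Since p-value > α = 0.05, we fail to reject H₀.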